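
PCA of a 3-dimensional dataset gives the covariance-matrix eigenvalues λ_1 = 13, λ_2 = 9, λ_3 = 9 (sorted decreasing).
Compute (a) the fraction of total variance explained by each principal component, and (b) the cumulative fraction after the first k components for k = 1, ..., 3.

Step 1 — total variance = trace(Sigma) = Σ λ_i = 13 + 9 + 9 = 31.

Step 2 — fraction explained by component i = λ_i / Σ λ:
  PC1: 13/31 = 0.4194
  PC2: 9/31 = 0.2903
  PC3: 9/31 = 0.2903

Step 3 — cumulative fraction after k components = (λ_1 + ... + λ_k) / Σ λ:
  k = 1: 13/31 = 0.4194
  k = 2: (13 + 9)/31 = 22/31 = 0.7097
  k = 3: (13 + 9 + 9)/31 = 31/31 = 1

Summary (fraction, with percent):

explained: PC1 0.4194 (41.94%), PC2 0.2903 (29.03%), PC3 0.2903 (29.03%);  cumulative: 0.4194, 0.7097, 1


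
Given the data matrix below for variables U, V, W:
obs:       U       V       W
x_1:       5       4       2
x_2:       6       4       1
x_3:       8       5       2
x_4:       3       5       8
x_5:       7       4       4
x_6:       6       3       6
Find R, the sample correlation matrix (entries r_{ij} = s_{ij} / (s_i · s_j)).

Step 1 — column means:
  mean(U) = (5 + 6 + 8 + 3 + 7 + 6) / 6 = 35/6 = 5.8333
  mean(V) = (4 + 4 + 5 + 5 + 4 + 3) / 6 = 25/6 = 4.1667
  mean(W) = (2 + 1 + 2 + 8 + 4 + 6) / 6 = 23/6 = 3.8333

Step 2 — sample variances and covariances s[i,j] = (1/(n-1)) · Σ_k (x_{k,i} - mean_i) · (x_{k,j} - mean_j), with n-1 = 5:
  s[U,U] = ((-0.8333)·(-0.8333) + (0.1667)·(0.1667) + (2.1667)·(2.1667) + (-2.8333)·(-2.8333) + (1.1667)·(1.1667) + (0.1667)·(0.1667)) / 5 = 14.8333/5 = 2.9667
  s[U,V] = ((-0.8333)·(-0.1667) + (0.1667)·(-0.1667) + (2.1667)·(0.8333) + (-2.8333)·(0.8333) + (1.1667)·(-0.1667) + (0.1667)·(-1.1667)) / 5 = -0.8333/5 = -0.1667
  s[U,W] = ((-0.8333)·(-1.8333) + (0.1667)·(-2.8333) + (2.1667)·(-1.8333) + (-2.8333)·(4.1667) + (1.1667)·(0.1667) + (0.1667)·(2.1667)) / 5 = -14.1667/5 = -2.8333
  s[V,V] = ((-0.1667)·(-0.1667) + (-0.1667)·(-0.1667) + (0.8333)·(0.8333) + (0.8333)·(0.8333) + (-0.1667)·(-0.1667) + (-1.1667)·(-1.1667)) / 5 = 2.8333/5 = 0.5667
  s[V,W] = ((-0.1667)·(-1.8333) + (-0.1667)·(-2.8333) + (0.8333)·(-1.8333) + (0.8333)·(4.1667) + (-0.1667)·(0.1667) + (-1.1667)·(2.1667)) / 5 = 0.1667/5 = 0.0333
  s[W,W] = ((-1.8333)·(-1.8333) + (-2.8333)·(-2.8333) + (-1.8333)·(-1.8333) + (4.1667)·(4.1667) + (0.1667)·(0.1667) + (2.1667)·(2.1667)) / 5 = 36.8333/5 = 7.3667
  Sample standard deviations s_i = √(s[i,i]):
  s(U) = √(2.9667) = 1.7224
  s(V) = √(0.5667) = 0.7528
  s(W) = √(7.3667) = 2.7142

Step 3 — r_{ij} = s_{ij} / (s_i · s_j):
  r[U,U] = 1 (diagonal).
  r[U,V] = -0.1667 / (1.7224 · 0.7528) = -0.1667 / 1.2966 = -0.1285
  r[U,W] = -2.8333 / (1.7224 · 2.7142) = -2.8333 / 4.6749 = -0.6061
  r[V,V] = 1 (diagonal).
  r[V,W] = 0.0333 / (0.7528 · 2.7142) = 0.0333 / 2.0431 = 0.0163
  r[W,W] = 1 (diagonal).

R is symmetric with unit diagonal. Assembling:

R = [[1, -0.1285, -0.6061],
 [-0.1285, 1, 0.0163],
 [-0.6061, 0.0163, 1]]


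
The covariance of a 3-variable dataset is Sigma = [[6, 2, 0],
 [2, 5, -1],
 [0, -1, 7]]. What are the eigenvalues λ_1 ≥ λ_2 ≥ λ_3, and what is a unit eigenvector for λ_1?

Step 1 — characteristic polynomial p(λ) = det(λI - Sigma) = λ³ - tr·λ² + c_1·λ - det, where tr = trace, c_1 = sum of the principal 2×2 minors, det = det(Sigma):
  tr = 6 + 5 + 7 = 18,
  c_1 = (6·5 - (2)²) + (6·7 - (0)²) + (5·7 - (-1)²) = 26 + 42 + 34 = 102,
  det = 6·(5·7 - (-1)²) - (2)·((2)·7 - (-1)·(0)) + (0)·((2)·(-1) - 5·(0)) = 6·(34) - (2)·(14) + (0)·(-2) = 176.
  So p(λ) = λ³ - 18λ² + 102λ - 176.
Step 2 — look for an integer root (rational root theorem: any rational root is an integer divisor of 176). Testing λ = 8:
  p(8) = 512 - 1152 + 816 - 176 = 0  ✓
  Dividing out (λ - 8): p(λ) = (λ - 8)(λ² - 10λ + 22).
Step 3 — remaining eigenvalues from the quadratic λ² - 10λ + 22 = 0:
  Δ = 10² - 4·22 = 100 - 88 = 12,  λ = (10 ± √12)/2 = (10 ± 3.4641)/2 ≈ 6.7321 or 3.2679.
  Sorted: λ_1 = 8,  λ_2 = 6.7321,  λ_3 = 3.2679  (check: sum = 18 = tr ✓).

Step 4 — unit eigenvector for λ_1 = 8: v spans the null space of (Sigma - λ_1 I), whose rows are
  r_1 = (-2, 2, 0),  r_2 = (2, -3, -1),  r_3 = (0, -1, -1).
  v is orthogonal to every row, so take v ∝ r_1 × r_2 = ((2)·(-1) - (0)·(-3), (0)·(2) - (-2)·(-1), (-2)·(-3) - (2)·(2)) = (-2, -2, 2).
  Rescale (divide by 2; multiply by -1 so the first nonzero entry is positive): u = (1, 1, -1).
  ||u|| = √((1)² + (1)² + (-1)²) = √(3) ≈ 1.7321,  v_1 = u/||u|| ≈ (0.5774, 0.5774, -0.5774) (||v_1|| = 1).

λ_1 = 8,  λ_2 = 6.7321,  λ_3 = 3.2679;  v_1 ≈ (0.5774, 0.5774, -0.5774)


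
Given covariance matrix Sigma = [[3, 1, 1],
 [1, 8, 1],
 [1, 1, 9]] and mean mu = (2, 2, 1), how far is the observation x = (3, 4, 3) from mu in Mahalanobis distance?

Step 1 — centre the observation: (x - mu) = (1, 2, 2).

Step 2 — invert Sigma (cofactor / det for 3×3, or solve directly):
  Sigma^{-1} = [[0.3586, -0.0404, -0.0354],
 [-0.0404, 0.1313, -0.0101],
 [-0.0354, -0.0101, 0.1162]].

Step 3 — form the quadratic (x - mu)^T · Sigma^{-1} · (x - mu):
  Sigma^{-1} · (x - mu) = (0.2071, 0.202, 0.1768).
  (x - mu)^T · [Sigma^{-1} · (x - mu)] = (1)·(0.2071) + (2)·(0.202) + (2)·(0.1768) = 0.9646.

Step 4 — take square root: d = √(0.9646) ≈ 0.9822.

d(x, mu) = √(0.9646) ≈ 0.9822


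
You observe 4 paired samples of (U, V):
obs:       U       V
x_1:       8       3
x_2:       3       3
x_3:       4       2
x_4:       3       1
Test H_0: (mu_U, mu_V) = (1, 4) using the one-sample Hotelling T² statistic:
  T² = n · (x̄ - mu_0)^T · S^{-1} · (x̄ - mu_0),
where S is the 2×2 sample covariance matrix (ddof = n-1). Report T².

Step 1 — sample mean vector:
  mean(U) = (8 + 3 + 4 + 3) / 4 = 18/4 = 4.5
  mean(V) = (3 + 3 + 2 + 1) / 4 = 9/4 = 2.25
  x̄ = (4.5, 2.25),  deviation x̄ - mu_0 = (4.5, 2.25) - (1, 4) = (3.5, -1.75).

Step 2 — sample covariance matrix, S[i,j] = (1/(n-1)) · Σ_k (x_{k,i} - mean_i) · (x_{k,j} - mean_j), divisor n-1 = 3:
  S[U,U] = ((3.5)·(3.5) + (-1.5)·(-1.5) + (-0.5)·(-0.5) + (-1.5)·(-1.5)) / 3 = 17/3 = 5.6667
  S[U,V] = ((3.5)·(0.75) + (-1.5)·(0.75) + (-0.5)·(-0.25) + (-1.5)·(-1.25)) / 3 = 3.5/3 = 1.1667
  S[V,V] = ((0.75)·(0.75) + (0.75)·(0.75) + (-0.25)·(-0.25) + (-1.25)·(-1.25)) / 3 = 2.75/3 = 0.9167
  S = [[5.6667, 1.1667],
 [1.1667, 0.9167]].

Step 3 — invert S. det(S) = 5.6667·0.9167 - (1.1667)² = 3.8333.
  S^{-1} = (1/det) · [[d, -b], [-b, a]] = [[0.2391, -0.3043],
 [-0.3043, 1.4783]].

Step 4 — quadratic form (x̄ - mu_0)^T · S^{-1} · (x̄ - mu_0):
  S^{-1} · (x̄ - mu_0) = (1.3696, -3.6522),
  (x̄ - mu_0)^T · [...] = (3.5)·(1.3696) + (-1.75)·(-3.6522) = 11.1848.

Step 5 — scale by n: T² = 4 · 11.1848 = 44.7391.

T² ≈ 44.7391


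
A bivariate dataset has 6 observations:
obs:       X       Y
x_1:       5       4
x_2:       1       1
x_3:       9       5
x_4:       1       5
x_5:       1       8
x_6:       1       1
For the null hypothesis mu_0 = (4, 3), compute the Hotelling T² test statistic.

Step 1 — sample mean vector:
  mean(X) = (5 + 1 + 9 + 1 + 1 + 1) / 6 = 18/6 = 3
  mean(Y) = (4 + 1 + 5 + 5 + 8 + 1) / 6 = 24/6 = 4
  x̄ = (3, 4),  deviation x̄ - mu_0 = (3, 4) - (4, 3) = (-1, 1).

Step 2 — sample covariance matrix, S[i,j] = (1/(n-1)) · Σ_k (x_{k,i} - mean_i) · (x_{k,j} - mean_j), divisor n-1 = 5:
  S[X,X] = ((2)·(2) + (-2)·(-2) + (6)·(6) + (-2)·(-2) + (-2)·(-2) + (-2)·(-2)) / 5 = 56/5 = 11.2
  S[X,Y] = ((2)·(0) + (-2)·(-3) + (6)·(1) + (-2)·(1) + (-2)·(4) + (-2)·(-3)) / 5 = 8/5 = 1.6
  S[Y,Y] = ((0)·(0) + (-3)·(-3) + (1)·(1) + (1)·(1) + (4)·(4) + (-3)·(-3)) / 5 = 36/5 = 7.2
  S = [[11.2, 1.6],
 [1.6, 7.2]].

Step 3 — invert S. det(S) = 11.2·7.2 - (1.6)² = 78.08.
  S^{-1} = (1/det) · [[d, -b], [-b, a]] = [[0.0922, -0.0205],
 [-0.0205, 0.1434]].

Step 4 — quadratic form (x̄ - mu_0)^T · S^{-1} · (x̄ - mu_0):
  S^{-1} · (x̄ - mu_0) = (-0.1127, 0.1639),
  (x̄ - mu_0)^T · [...] = (-1)·(-0.1127) + (1)·(0.1639) = 0.2766.

Step 5 — scale by n: T² = 6 · 0.2766 = 1.6598.

T² ≈ 1.6598


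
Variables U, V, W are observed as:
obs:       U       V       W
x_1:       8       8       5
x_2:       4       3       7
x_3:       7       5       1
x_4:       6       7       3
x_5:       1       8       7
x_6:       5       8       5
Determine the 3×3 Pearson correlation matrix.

Step 1 — column means:
  mean(U) = (8 + 4 + 7 + 6 + 1 + 5) / 6 = 31/6 = 5.1667
  mean(V) = (8 + 3 + 5 + 7 + 8 + 8) / 6 = 39/6 = 6.5
  mean(W) = (5 + 7 + 1 + 3 + 7 + 5) / 6 = 28/6 = 4.6667

Step 2 — sample variances and covariances s[i,j] = (1/(n-1)) · Σ_k (x_{k,i} - mean_i) · (x_{k,j} - mean_j), with n-1 = 5:
  s[U,U] = ((2.8333)·(2.8333) + (-1.1667)·(-1.1667) + (1.8333)·(1.8333) + (0.8333)·(0.8333) + (-4.1667)·(-4.1667) + (-0.1667)·(-0.1667)) / 5 = 30.8333/5 = 6.1667
  s[U,V] = ((2.8333)·(1.5) + (-1.1667)·(-3.5) + (1.8333)·(-1.5) + (0.8333)·(0.5) + (-4.1667)·(1.5) + (-0.1667)·(1.5)) / 5 = -0.5/5 = -0.1
  s[U,W] = ((2.8333)·(0.3333) + (-1.1667)·(2.3333) + (1.8333)·(-3.6667) + (0.8333)·(-1.6667) + (-4.1667)·(2.3333) + (-0.1667)·(0.3333)) / 5 = -19.6667/5 = -3.9333
  s[V,V] = ((1.5)·(1.5) + (-3.5)·(-3.5) + (-1.5)·(-1.5) + (0.5)·(0.5) + (1.5)·(1.5) + (1.5)·(1.5)) / 5 = 21.5/5 = 4.3
  s[V,W] = ((1.5)·(0.3333) + (-3.5)·(2.3333) + (-1.5)·(-3.6667) + (0.5)·(-1.6667) + (1.5)·(2.3333) + (1.5)·(0.3333)) / 5 = 1/5 = 0.2
  s[W,W] = ((0.3333)·(0.3333) + (2.3333)·(2.3333) + (-3.6667)·(-3.6667) + (-1.6667)·(-1.6667) + (2.3333)·(2.3333) + (0.3333)·(0.3333)) / 5 = 27.3333/5 = 5.4667
  Sample standard deviations s_i = √(s[i,i]):
  s(U) = √(6.1667) = 2.4833
  s(V) = √(4.3) = 2.0736
  s(W) = √(5.4667) = 2.3381

Step 3 — r_{ij} = s_{ij} / (s_i · s_j):
  r[U,U] = 1 (diagonal).
  r[U,V] = -0.1 / (2.4833 · 2.0736) = -0.1 / 5.1494 = -0.0194
  r[U,W] = -3.9333 / (2.4833 · 2.3381) = -3.9333 / 5.8061 = -0.6774
  r[V,V] = 1 (diagonal).
  r[V,W] = 0.2 / (2.0736 · 2.3381) = 0.2 / 4.8484 = 0.0413
  r[W,W] = 1 (diagonal).

R is symmetric with unit diagonal. Assembling:

R = [[1, -0.0194, -0.6774],
 [-0.0194, 1, 0.0413],
 [-0.6774, 0.0413, 1]]


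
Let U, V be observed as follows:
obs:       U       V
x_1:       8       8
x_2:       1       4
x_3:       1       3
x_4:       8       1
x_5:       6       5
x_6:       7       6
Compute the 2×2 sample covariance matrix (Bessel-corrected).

Step 1 — column means:
  mean(U) = (8 + 1 + 1 + 8 + 6 + 7) / 6 = 31/6 = 5.1667
  mean(V) = (8 + 4 + 3 + 1 + 5 + 6) / 6 = 27/6 = 4.5

Step 2 — sample covariance S[i,j] = (1/(n-1)) · Σ_k (x_{k,i} - mean_i) · (x_{k,j} - mean_j), with n-1 = 5.
  S[U,U] = ((2.8333)·(2.8333) + (-4.1667)·(-4.1667) + (-4.1667)·(-4.1667) + (2.8333)·(2.8333) + (0.8333)·(0.8333) + (1.8333)·(1.8333)) / 5 = 54.8333/5 = 10.9667
  S[U,V] = ((2.8333)·(3.5) + (-4.1667)·(-0.5) + (-4.1667)·(-1.5) + (2.8333)·(-3.5) + (0.8333)·(0.5) + (1.8333)·(1.5)) / 5 = 11.5/5 = 2.3
  S[V,V] = ((3.5)·(3.5) + (-0.5)·(-0.5) + (-1.5)·(-1.5) + (-3.5)·(-3.5) + (0.5)·(0.5) + (1.5)·(1.5)) / 5 = 29.5/5 = 5.9

S is symmetric (S[j,i] = S[i,j]). Assembling:

S = [[10.9667, 2.3],
 [2.3, 5.9]]


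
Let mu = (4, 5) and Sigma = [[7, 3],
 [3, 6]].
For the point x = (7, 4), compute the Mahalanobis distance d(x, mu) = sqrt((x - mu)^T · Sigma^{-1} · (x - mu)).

Step 1 — centre the observation: (x - mu) = (3, -1).

Step 2 — invert Sigma. det(Sigma) = 7·6 - (3)² = 33.
  Sigma^{-1} = (1/det) · [[d, -b], [-b, a]] = [[0.1818, -0.0909],
 [-0.0909, 0.2121]].

Step 3 — form the quadratic (x - mu)^T · Sigma^{-1} · (x - mu):
  Sigma^{-1} · (x - mu) = (0.6364, -0.4848).
  (x - mu)^T · [Sigma^{-1} · (x - mu)] = (3)·(0.6364) + (-1)·(-0.4848) = 2.3939.

Step 4 — take square root: d = √(2.3939) ≈ 1.5472.

d(x, mu) = √(2.3939) ≈ 1.5472


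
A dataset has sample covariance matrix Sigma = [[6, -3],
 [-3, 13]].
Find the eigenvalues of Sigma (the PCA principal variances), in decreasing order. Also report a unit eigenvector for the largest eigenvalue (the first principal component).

Step 1 — characteristic polynomial of 2×2 Sigma:
  det(Sigma - λI) = λ² - trace · λ + det = 0.
  trace = 6 + 13 = 19, det = 6·13 - (-3)² = 69.
Step 2 — discriminant:
  Δ = trace² - 4·det = 361 - 276 = 85.
Step 3 — eigenvalues:
  λ = (trace ± √Δ)/2 = (19 ± 9.2195)/2,
  λ_1 = 14.1098,  λ_2 = 4.8902.

Step 4 — unit eigenvector for λ_1: solve (Sigma - λ_1 I)v = 0. First row:
  (6 - 14.1098)·v_x + (-3)·v_y = 0, i.e. (-8.1098)·v_x + (-3)·v_y = 0,
  so v ∝ (b, λ_1 - a) = (-3, 8.1098); multiply by -1 so the first entry is positive: u = (3, -8.1098).
  ||u|| = √((3)² + (-8.1098)²) = √(74.7684) ≈ 8.6469,
  v_1 = u/||u|| ≈ (0.3469, -0.9379) (||v_1|| = 1).

λ_1 = 14.1098,  λ_2 = 4.8902;  v_1 ≈ (0.3469, -0.9379)


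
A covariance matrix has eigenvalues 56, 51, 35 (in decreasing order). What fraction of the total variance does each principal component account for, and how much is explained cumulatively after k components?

Step 1 — total variance = trace(Sigma) = Σ λ_i = 56 + 51 + 35 = 142.

Step 2 — fraction explained by component i = λ_i / Σ λ:
  PC1: 56/142 = 0.3944
  PC2: 51/142 = 0.3592
  PC3: 35/142 = 0.2465

Step 3 — cumulative fraction after k components = (λ_1 + ... + λ_k) / Σ λ:
  k = 1: 56/142 = 0.3944
  k = 2: (56 + 51)/142 = 107/142 = 0.7535
  k = 3: (56 + 51 + 35)/142 = 142/142 = 1

Summary (fraction, with percent):

explained: PC1 0.3944 (39.44%), PC2 0.3592 (35.92%), PC3 0.2465 (24.65%);  cumulative: 0.3944, 0.7535, 1


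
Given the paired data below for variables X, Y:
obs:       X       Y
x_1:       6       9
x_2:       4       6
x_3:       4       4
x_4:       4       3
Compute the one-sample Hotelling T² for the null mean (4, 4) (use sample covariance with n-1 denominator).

Step 1 — sample mean vector:
  mean(X) = (6 + 4 + 4 + 4) / 4 = 18/4 = 4.5
  mean(Y) = (9 + 6 + 4 + 3) / 4 = 22/4 = 5.5
  x̄ = (4.5, 5.5),  deviation x̄ - mu_0 = (4.5, 5.5) - (4, 4) = (0.5, 1.5).

Step 2 — sample covariance matrix, S[i,j] = (1/(n-1)) · Σ_k (x_{k,i} - mean_i) · (x_{k,j} - mean_j), divisor n-1 = 3:
  S[X,X] = ((1.5)·(1.5) + (-0.5)·(-0.5) + (-0.5)·(-0.5) + (-0.5)·(-0.5)) / 3 = 3/3 = 1
  S[X,Y] = ((1.5)·(3.5) + (-0.5)·(0.5) + (-0.5)·(-1.5) + (-0.5)·(-2.5)) / 3 = 7/3 = 2.3333
  S[Y,Y] = ((3.5)·(3.5) + (0.5)·(0.5) + (-1.5)·(-1.5) + (-2.5)·(-2.5)) / 3 = 21/3 = 7
  S = [[1, 2.3333],
 [2.3333, 7]].

Step 3 — invert S. det(S) = 1·7 - (2.3333)² = 1.5556.
  S^{-1} = (1/det) · [[d, -b], [-b, a]] = [[4.5, -1.5],
 [-1.5, 0.6429]].

Step 4 — quadratic form (x̄ - mu_0)^T · S^{-1} · (x̄ - mu_0):
  S^{-1} · (x̄ - mu_0) = (0, 0.2143),
  (x̄ - mu_0)^T · [...] = (0.5)·(0) + (1.5)·(0.2143) = 0.3214.

Step 5 — scale by n: T² = 4 · 0.3214 = 1.2857.

T² ≈ 1.2857


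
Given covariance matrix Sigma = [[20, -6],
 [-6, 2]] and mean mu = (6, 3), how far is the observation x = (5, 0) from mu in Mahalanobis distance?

Step 1 — centre the observation: (x - mu) = (-1, -3).

Step 2 — invert Sigma. det(Sigma) = 20·2 - (-6)² = 4.
  Sigma^{-1} = (1/det) · [[d, -b], [-b, a]] = [[0.5, 1.5],
 [1.5, 5]].

Step 3 — form the quadratic (x - mu)^T · Sigma^{-1} · (x - mu):
  Sigma^{-1} · (x - mu) = (-5, -16.5).
  (x - mu)^T · [Sigma^{-1} · (x - mu)] = (-1)·(-5) + (-3)·(-16.5) = 54.5.

Step 4 — take square root: d = √(54.5) ≈ 7.3824.

d(x, mu) = √(54.5) ≈ 7.3824


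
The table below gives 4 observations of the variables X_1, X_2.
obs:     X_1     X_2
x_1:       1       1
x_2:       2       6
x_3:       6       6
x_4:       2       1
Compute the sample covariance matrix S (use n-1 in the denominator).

Step 1 — column means:
  mean(X_1) = (1 + 2 + 6 + 2) / 4 = 11/4 = 2.75
  mean(X_2) = (1 + 6 + 6 + 1) / 4 = 14/4 = 3.5

Step 2 — sample covariance S[i,j] = (1/(n-1)) · Σ_k (x_{k,i} - mean_i) · (x_{k,j} - mean_j), with n-1 = 3.
  S[X_1,X_1] = ((-1.75)·(-1.75) + (-0.75)·(-0.75) + (3.25)·(3.25) + (-0.75)·(-0.75)) / 3 = 14.75/3 = 4.9167
  S[X_1,X_2] = ((-1.75)·(-2.5) + (-0.75)·(2.5) + (3.25)·(2.5) + (-0.75)·(-2.5)) / 3 = 12.5/3 = 4.1667
  S[X_2,X_2] = ((-2.5)·(-2.5) + (2.5)·(2.5) + (2.5)·(2.5) + (-2.5)·(-2.5)) / 3 = 25/3 = 8.3333

S is symmetric (S[j,i] = S[i,j]). Assembling:

S = [[4.9167, 4.1667],
 [4.1667, 8.3333]]


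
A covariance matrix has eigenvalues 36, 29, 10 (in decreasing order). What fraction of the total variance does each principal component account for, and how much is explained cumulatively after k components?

Step 1 — total variance = trace(Sigma) = Σ λ_i = 36 + 29 + 10 = 75.

Step 2 — fraction explained by component i = λ_i / Σ λ:
  PC1: 36/75 = 0.48
  PC2: 29/75 = 0.3867
  PC3: 10/75 = 0.1333

Step 3 — cumulative fraction after k components = (λ_1 + ... + λ_k) / Σ λ:
  k = 1: 36/75 = 0.48
  k = 2: (36 + 29)/75 = 65/75 = 0.8667
  k = 3: (36 + 29 + 10)/75 = 75/75 = 1

Summary (fraction, with percent):

explained: PC1 0.48 (48%), PC2 0.3867 (38.67%), PC3 0.1333 (13.33%);  cumulative: 0.48, 0.8667, 1


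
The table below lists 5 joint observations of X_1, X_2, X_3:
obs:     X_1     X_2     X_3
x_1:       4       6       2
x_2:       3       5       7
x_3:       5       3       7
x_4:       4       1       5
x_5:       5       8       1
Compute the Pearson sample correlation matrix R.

Step 1 — column means:
  mean(X_1) = (4 + 3 + 5 + 4 + 5) / 5 = 21/5 = 4.2
  mean(X_2) = (6 + 5 + 3 + 1 + 8) / 5 = 23/5 = 4.6
  mean(X_3) = (2 + 7 + 7 + 5 + 1) / 5 = 22/5 = 4.4

Step 2 — sample variances and covariances s[i,j] = (1/(n-1)) · Σ_k (x_{k,i} - mean_i) · (x_{k,j} - mean_j), with n-1 = 4:
  s[X_1,X_1] = ((-0.2)·(-0.2) + (-1.2)·(-1.2) + (0.8)·(0.8) + (-0.2)·(-0.2) + (0.8)·(0.8)) / 4 = 2.8/4 = 0.7
  s[X_1,X_2] = ((-0.2)·(1.4) + (-1.2)·(0.4) + (0.8)·(-1.6) + (-0.2)·(-3.6) + (0.8)·(3.4)) / 4 = 1.4/4 = 0.35
  s[X_1,X_3] = ((-0.2)·(-2.4) + (-1.2)·(2.6) + (0.8)·(2.6) + (-0.2)·(0.6) + (0.8)·(-3.4)) / 4 = -3.4/4 = -0.85
  s[X_2,X_2] = ((1.4)·(1.4) + (0.4)·(0.4) + (-1.6)·(-1.6) + (-3.6)·(-3.6) + (3.4)·(3.4)) / 4 = 29.2/4 = 7.3
  s[X_2,X_3] = ((1.4)·(-2.4) + (0.4)·(2.6) + (-1.6)·(2.6) + (-3.6)·(0.6) + (3.4)·(-3.4)) / 4 = -20.2/4 = -5.05
  s[X_3,X_3] = ((-2.4)·(-2.4) + (2.6)·(2.6) + (2.6)·(2.6) + (0.6)·(0.6) + (-3.4)·(-3.4)) / 4 = 31.2/4 = 7.8
  Sample standard deviations s_i = √(s[i,i]):
  s(X_1) = √(0.7) = 0.8367
  s(X_2) = √(7.3) = 2.7019
  s(X_3) = √(7.8) = 2.7928

Step 3 — r_{ij} = s_{ij} / (s_i · s_j):
  r[X_1,X_1] = 1 (diagonal).
  r[X_1,X_2] = 0.35 / (0.8367 · 2.7019) = 0.35 / 2.2605 = 0.1548
  r[X_1,X_3] = -0.85 / (0.8367 · 2.7928) = -0.85 / 2.3367 = -0.3638
  r[X_2,X_2] = 1 (diagonal).
  r[X_2,X_3] = -5.05 / (2.7019 · 2.7928) = -5.05 / 7.5459 = -0.6692
  r[X_3,X_3] = 1 (diagonal).

R is symmetric with unit diagonal. Assembling:

R = [[1, 0.1548, -0.3638],
 [0.1548, 1, -0.6692],
 [-0.3638, -0.6692, 1]]


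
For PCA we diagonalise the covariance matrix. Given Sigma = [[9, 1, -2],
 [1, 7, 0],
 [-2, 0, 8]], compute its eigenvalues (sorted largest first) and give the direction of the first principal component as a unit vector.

Step 1 — characteristic polynomial p(λ) = det(λI - Sigma) = λ³ - tr·λ² + c_1·λ - det, where tr = trace, c_1 = sum of the principal 2×2 minors, det = det(Sigma):
  tr = 9 + 7 + 8 = 24,
  c_1 = (9·7 - (1)²) + (9·8 - (-2)²) + (7·8 - (0)²) = 62 + 68 + 56 = 186,
  det = 9·(7·8 - (0)²) - (1)·((1)·8 - (0)·(-2)) + (-2)·((1)·(0) - 7·(-2)) = 9·(56) - (1)·(8) + (-2)·(14) = 468.
  So p(λ) = λ³ - 24λ² + 186λ - 468.
Step 2 — look for an integer root (rational root theorem: any rational root is an integer divisor of 468). Testing λ = 6:
  p(6) = 216 - 864 + 1116 - 468 = 0  ✓
  Dividing out (λ - 6): p(λ) = (λ - 6)(λ² - 18λ + 78).
Step 3 — remaining eigenvalues from the quadratic λ² - 18λ + 78 = 0:
  Δ = 18² - 4·78 = 324 - 312 = 12,  λ = (18 ± √12)/2 = (18 ± 3.4641)/2 ≈ 10.7321 or 7.2679.
  Sorted: λ_1 = 10.7321,  λ_2 = 7.2679,  λ_3 = 6  (check: sum = 24 = tr ✓).

Step 4 — unit eigenvector for λ_1 ≈ 10.7321: v spans the null space of (Sigma - λ_1 I), whose rows are
  r_1 = (-1.7321, 1, -2),  r_2 = (1, -3.7321, 0),  r_3 = (-2, 0, -2.7321).
  v is orthogonal to every row, so take v ∝ r_1 × r_2 = ((1)·(0) - (-2)·(-3.7321), (-2)·(1) - (-1.7321)·(0), (-1.7321)·(-3.7321) - (1)·(1)) ≈ (-7.4641, -2, 5.4641).
  Rescale (multiply by -1 so the first nonzero entry is positive): u = (7.4641, 2, -5.4641).
  ||u|| = √((7.4641)² + (2)² + (-5.4641)²) = √(89.5692) ≈ 9.4641,  v_1 = u/||u|| ≈ (0.7887, 0.2113, -0.5774) (||v_1|| = 1).

λ_1 = 10.7321,  λ_2 = 7.2679,  λ_3 = 6;  v_1 ≈ (0.7887, 0.2113, -0.5774)


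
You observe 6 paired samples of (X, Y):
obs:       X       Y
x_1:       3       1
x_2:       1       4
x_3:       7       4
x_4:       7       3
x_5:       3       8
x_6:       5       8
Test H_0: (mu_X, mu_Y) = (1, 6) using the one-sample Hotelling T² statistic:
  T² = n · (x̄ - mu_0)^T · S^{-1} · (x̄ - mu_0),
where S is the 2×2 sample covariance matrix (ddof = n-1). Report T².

Step 1 — sample mean vector:
  mean(X) = (3 + 1 + 7 + 7 + 3 + 5) / 6 = 26/6 = 4.3333
  mean(Y) = (1 + 4 + 4 + 3 + 8 + 8) / 6 = 28/6 = 4.6667
  x̄ = (4.3333, 4.6667),  deviation x̄ - mu_0 = (4.3333, 4.6667) - (1, 6) = (3.3333, -1.3333).

Step 2 — sample covariance matrix, S[i,j] = (1/(n-1)) · Σ_k (x_{k,i} - mean_i) · (x_{k,j} - mean_j), divisor n-1 = 5:
  S[X,X] = ((-1.3333)·(-1.3333) + (-3.3333)·(-3.3333) + (2.6667)·(2.6667) + (2.6667)·(2.6667) + (-1.3333)·(-1.3333) + (0.6667)·(0.6667)) / 5 = 29.3333/5 = 5.8667
  S[X,Y] = ((-1.3333)·(-3.6667) + (-3.3333)·(-0.6667) + (2.6667)·(-0.6667) + (2.6667)·(-1.6667) + (-1.3333)·(3.3333) + (0.6667)·(3.3333)) / 5 = -1.3333/5 = -0.2667
  S[Y,Y] = ((-3.6667)·(-3.6667) + (-0.6667)·(-0.6667) + (-0.6667)·(-0.6667) + (-1.6667)·(-1.6667) + (3.3333)·(3.3333) + (3.3333)·(3.3333)) / 5 = 39.3333/5 = 7.8667
  S = [[5.8667, -0.2667],
 [-0.2667, 7.8667]].

Step 3 — invert S. det(S) = 5.8667·7.8667 - (-0.2667)² = 46.08.
  S^{-1} = (1/det) · [[d, -b], [-b, a]] = [[0.1707, 0.0058],
 [0.0058, 0.1273]].

Step 4 — quadratic form (x̄ - mu_0)^T · S^{-1} · (x̄ - mu_0):
  S^{-1} · (x̄ - mu_0) = (0.5613, -0.1505),
  (x̄ - mu_0)^T · [...] = (3.3333)·(0.5613) + (-1.3333)·(-0.1505) = 2.0718.

Step 5 — scale by n: T² = 6 · 2.0718 = 12.4306.

T² ≈ 12.4306


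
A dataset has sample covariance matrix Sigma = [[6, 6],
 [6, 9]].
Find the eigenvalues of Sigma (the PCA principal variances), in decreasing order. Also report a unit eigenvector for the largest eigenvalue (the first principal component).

Step 1 — characteristic polynomial of 2×2 Sigma:
  det(Sigma - λI) = λ² - trace · λ + det = 0.
  trace = 6 + 9 = 15, det = 6·9 - (6)² = 18.
Step 2 — discriminant:
  Δ = trace² - 4·det = 225 - 72 = 153.
Step 3 — eigenvalues:
  λ = (trace ± √Δ)/2 = (15 ± 12.3693)/2,
  λ_1 = 13.6847,  λ_2 = 1.3153.

Step 4 — unit eigenvector for λ_1: solve (Sigma - λ_1 I)v = 0. First row:
  (6 - 13.6847)·v_x + (6)·v_y = 0, i.e. (-7.6847)·v_x + (6)·v_y = 0,
  so v ∝ (b, λ_1 - a) = (6, 7.6847) = u.
  ||u|| = √((6)² + (7.6847)²) = √(95.054) ≈ 9.7496,
  v_1 = u/||u|| ≈ (0.6154, 0.7882) (||v_1|| = 1).

λ_1 = 13.6847,  λ_2 = 1.3153;  v_1 ≈ (0.6154, 0.7882)


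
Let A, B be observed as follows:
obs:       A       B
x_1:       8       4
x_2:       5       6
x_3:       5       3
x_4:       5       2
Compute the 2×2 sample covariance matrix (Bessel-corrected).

Step 1 — column means:
  mean(A) = (8 + 5 + 5 + 5) / 4 = 23/4 = 5.75
  mean(B) = (4 + 6 + 3 + 2) / 4 = 15/4 = 3.75

Step 2 — sample covariance S[i,j] = (1/(n-1)) · Σ_k (x_{k,i} - mean_i) · (x_{k,j} - mean_j), with n-1 = 3.
  S[A,A] = ((2.25)·(2.25) + (-0.75)·(-0.75) + (-0.75)·(-0.75) + (-0.75)·(-0.75)) / 3 = 6.75/3 = 2.25
  S[A,B] = ((2.25)·(0.25) + (-0.75)·(2.25) + (-0.75)·(-0.75) + (-0.75)·(-1.75)) / 3 = 0.75/3 = 0.25
  S[B,B] = ((0.25)·(0.25) + (2.25)·(2.25) + (-0.75)·(-0.75) + (-1.75)·(-1.75)) / 3 = 8.75/3 = 2.9167

S is symmetric (S[j,i] = S[i,j]). Assembling:

S = [[2.25, 0.25],
 [0.25, 2.9167]]


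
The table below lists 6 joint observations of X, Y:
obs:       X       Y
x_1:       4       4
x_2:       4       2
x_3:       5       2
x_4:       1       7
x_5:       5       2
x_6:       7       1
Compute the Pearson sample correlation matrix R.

Step 1 — column means:
  mean(X) = (4 + 4 + 5 + 1 + 5 + 7) / 6 = 26/6 = 4.3333
  mean(Y) = (4 + 2 + 2 + 7 + 2 + 1) / 6 = 18/6 = 3

Step 2 — sample variances and covariances s[i,j] = (1/(n-1)) · Σ_k (x_{k,i} - mean_i) · (x_{k,j} - mean_j), with n-1 = 5:
  s[X,X] = ((-0.3333)·(-0.3333) + (-0.3333)·(-0.3333) + (0.6667)·(0.6667) + (-3.3333)·(-3.3333) + (0.6667)·(0.6667) + (2.6667)·(2.6667)) / 5 = 19.3333/5 = 3.8667
  s[X,Y] = ((-0.3333)·(1) + (-0.3333)·(-1) + (0.6667)·(-1) + (-3.3333)·(4) + (0.6667)·(-1) + (2.6667)·(-2)) / 5 = -20/5 = -4
  s[Y,Y] = ((1)·(1) + (-1)·(-1) + (-1)·(-1) + (4)·(4) + (-1)·(-1) + (-2)·(-2)) / 5 = 24/5 = 4.8
  Sample standard deviations s_i = √(s[i,i]):
  s(X) = √(3.8667) = 1.9664
  s(Y) = √(4.8) = 2.1909

Step 3 — r_{ij} = s_{ij} / (s_i · s_j):
  r[X,X] = 1 (diagonal).
  r[X,Y] = -4 / (1.9664 · 2.1909) = -4 / 4.3081 = -0.9285
  r[Y,Y] = 1 (diagonal).

R is symmetric with unit diagonal. Assembling:

R = [[1, -0.9285],
 [-0.9285, 1]]


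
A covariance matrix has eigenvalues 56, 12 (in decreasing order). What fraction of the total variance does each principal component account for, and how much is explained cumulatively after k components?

Step 1 — total variance = trace(Sigma) = Σ λ_i = 56 + 12 = 68.

Step 2 — fraction explained by component i = λ_i / Σ λ:
  PC1: 56/68 = 0.8235
  PC2: 12/68 = 0.1765

Step 3 — cumulative fraction after k components = (λ_1 + ... + λ_k) / Σ λ:
  k = 1: 56/68 = 0.8235
  k = 2: (56 + 12)/68 = 68/68 = 1

Summary (fraction, with percent):

explained: PC1 0.8235 (82.35%), PC2 0.1765 (17.65%);  cumulative: 0.8235, 1


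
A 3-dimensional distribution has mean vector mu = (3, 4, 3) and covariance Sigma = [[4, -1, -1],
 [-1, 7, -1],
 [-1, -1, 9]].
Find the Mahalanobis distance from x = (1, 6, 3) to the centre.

Step 1 — centre the observation: (x - mu) = (-2, 2, 0).

Step 2 — invert Sigma (cofactor / det for 3×3, or solve directly):
  Sigma^{-1} = [[0.2696, 0.0435, 0.0348],
 [0.0435, 0.1522, 0.0217],
 [0.0348, 0.0217, 0.1174]].

Step 3 — form the quadratic (x - mu)^T · Sigma^{-1} · (x - mu):
  Sigma^{-1} · (x - mu) = (-0.4522, 0.2174, -0.0261).
  (x - mu)^T · [Sigma^{-1} · (x - mu)] = (-2)·(-0.4522) + (2)·(0.2174) + (0)·(-0.0261) = 1.3391.

Step 4 — take square root: d = √(1.3391) ≈ 1.1572.

d(x, mu) = √(1.3391) ≈ 1.1572


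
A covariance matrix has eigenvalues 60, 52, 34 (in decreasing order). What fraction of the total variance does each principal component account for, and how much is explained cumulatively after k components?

Step 1 — total variance = trace(Sigma) = Σ λ_i = 60 + 52 + 34 = 146.

Step 2 — fraction explained by component i = λ_i / Σ λ:
  PC1: 60/146 = 0.411
  PC2: 52/146 = 0.3562
  PC3: 34/146 = 0.2329

Step 3 — cumulative fraction after k components = (λ_1 + ... + λ_k) / Σ λ:
  k = 1: 60/146 = 0.411
  k = 2: (60 + 52)/146 = 112/146 = 0.7671
  k = 3: (60 + 52 + 34)/146 = 146/146 = 1

Summary (fraction, with percent):

explained: PC1 0.411 (41.1%), PC2 0.3562 (35.62%), PC3 0.2329 (23.29%);  cumulative: 0.411, 0.7671, 1


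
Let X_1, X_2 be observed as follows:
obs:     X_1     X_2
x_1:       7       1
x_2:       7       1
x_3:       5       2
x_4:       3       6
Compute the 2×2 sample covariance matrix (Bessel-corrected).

Step 1 — column means:
  mean(X_1) = (7 + 7 + 5 + 3) / 4 = 22/4 = 5.5
  mean(X_2) = (1 + 1 + 2 + 6) / 4 = 10/4 = 2.5

Step 2 — sample covariance S[i,j] = (1/(n-1)) · Σ_k (x_{k,i} - mean_i) · (x_{k,j} - mean_j), with n-1 = 3.
  S[X_1,X_1] = ((1.5)·(1.5) + (1.5)·(1.5) + (-0.5)·(-0.5) + (-2.5)·(-2.5)) / 3 = 11/3 = 3.6667
  S[X_1,X_2] = ((1.5)·(-1.5) + (1.5)·(-1.5) + (-0.5)·(-0.5) + (-2.5)·(3.5)) / 3 = -13/3 = -4.3333
  S[X_2,X_2] = ((-1.5)·(-1.5) + (-1.5)·(-1.5) + (-0.5)·(-0.5) + (3.5)·(3.5)) / 3 = 17/3 = 5.6667

S is symmetric (S[j,i] = S[i,j]). Assembling:

S = [[3.6667, -4.3333],
 [-4.3333, 5.6667]]


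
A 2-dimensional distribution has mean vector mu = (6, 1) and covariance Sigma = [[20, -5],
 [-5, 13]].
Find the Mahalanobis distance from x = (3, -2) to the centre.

Step 1 — centre the observation: (x - mu) = (-3, -3).

Step 2 — invert Sigma. det(Sigma) = 20·13 - (-5)² = 235.
  Sigma^{-1} = (1/det) · [[d, -b], [-b, a]] = [[0.0553, 0.0213],
 [0.0213, 0.0851]].

Step 3 — form the quadratic (x - mu)^T · Sigma^{-1} · (x - mu):
  Sigma^{-1} · (x - mu) = (-0.2298, -0.3191).
  (x - mu)^T · [Sigma^{-1} · (x - mu)] = (-3)·(-0.2298) + (-3)·(-0.3191) = 1.6468.

Step 4 — take square root: d = √(1.6468) ≈ 1.2833.

d(x, mu) = √(1.6468) ≈ 1.2833


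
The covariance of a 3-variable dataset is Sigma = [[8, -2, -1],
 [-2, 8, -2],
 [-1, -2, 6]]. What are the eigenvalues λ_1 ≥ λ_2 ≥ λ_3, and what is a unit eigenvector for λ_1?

Step 1 — characteristic polynomial p(λ) = det(λI - Sigma) = λ³ - tr·λ² + c_1·λ - det, where tr = trace, c_1 = sum of the principal 2×2 minors, det = det(Sigma):
  tr = 8 + 8 + 6 = 22,
  c_1 = (8·8 - (-2)²) + (8·6 - (-1)²) + (8·6 - (-2)²) = 60 + 47 + 44 = 151,
  det = 8·(8·6 - (-2)²) - (-2)·((-2)·6 - (-2)·(-1)) + (-1)·((-2)·(-2) - 8·(-1)) = 8·(44) - (-2)·(-14) + (-1)·(12) = 312.
  So p(λ) = λ³ - 22λ² + 151λ - 312.
Step 2 — look for an integer root (rational root theorem: any rational root is an integer divisor of 312). Testing λ = 8:
  p(8) = 512 - 1408 + 1208 - 312 = 0  ✓
  Dividing out (λ - 8): p(λ) = (λ - 8)(λ² - 14λ + 39).
Step 3 — remaining eigenvalues from the quadratic λ² - 14λ + 39 = 0:
  Δ = 14² - 4·39 = 196 - 156 = 40,  λ = (14 ± √40)/2 = (14 ± 6.3246)/2 ≈ 10.1623 or 3.8377.
  Sorted: λ_1 = 10.1623,  λ_2 = 8,  λ_3 = 3.8377  (check: sum = 22 = tr ✓).

Step 4 — unit eigenvector for λ_1 ≈ 10.1623: v spans the null space of (Sigma - λ_1 I), whose rows are
  r_1 = (-2.1623, -2, -1),  r_2 = (-2, -2.1623, -2),  r_3 = (-1, -2, -4.1623).
  v is orthogonal to every row, so take v ∝ r_1 × r_2 = ((-2)·(-2) - (-1)·(-2.1623), (-1)·(-2) - (-2.1623)·(-2), (-2.1623)·(-2.1623) - (-2)·(-2)) ≈ (1.8377, -2.3246, 0.6754).
  Let u = (1.8377, -2.3246, 0.6754).
  ||u|| = √((1.8377)² + (-2.3246)² + (0.6754)²) = √(9.237) ≈ 3.0392,  v_1 = u/||u|| ≈ (0.6047, -0.7648, 0.2222) (||v_1|| = 1).

λ_1 = 10.1623,  λ_2 = 8,  λ_3 = 3.8377;  v_1 ≈ (0.6047, -0.7648, 0.2222)


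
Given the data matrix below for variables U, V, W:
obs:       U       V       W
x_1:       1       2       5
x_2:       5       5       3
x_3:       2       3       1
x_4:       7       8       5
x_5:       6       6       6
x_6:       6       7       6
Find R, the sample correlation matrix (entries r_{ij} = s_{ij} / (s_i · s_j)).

Step 1 — column means:
  mean(U) = (1 + 5 + 2 + 7 + 6 + 6) / 6 = 27/6 = 4.5
  mean(V) = (2 + 5 + 3 + 8 + 6 + 7) / 6 = 31/6 = 5.1667
  mean(W) = (5 + 3 + 1 + 5 + 6 + 6) / 6 = 26/6 = 4.3333

Step 2 — sample variances and covariances s[i,j] = (1/(n-1)) · Σ_k (x_{k,i} - mean_i) · (x_{k,j} - mean_j), with n-1 = 5:
  s[U,U] = ((-3.5)·(-3.5) + (0.5)·(0.5) + (-2.5)·(-2.5) + (2.5)·(2.5) + (1.5)·(1.5) + (1.5)·(1.5)) / 5 = 29.5/5 = 5.9
  s[U,V] = ((-3.5)·(-3.1667) + (0.5)·(-0.1667) + (-2.5)·(-2.1667) + (2.5)·(2.8333) + (1.5)·(0.8333) + (1.5)·(1.8333)) / 5 = 27.5/5 = 5.5
  s[U,W] = ((-3.5)·(0.6667) + (0.5)·(-1.3333) + (-2.5)·(-3.3333) + (2.5)·(0.6667) + (1.5)·(1.6667) + (1.5)·(1.6667)) / 5 = 12/5 = 2.4
  s[V,V] = ((-3.1667)·(-3.1667) + (-0.1667)·(-0.1667) + (-2.1667)·(-2.1667) + (2.8333)·(2.8333) + (0.8333)·(0.8333) + (1.8333)·(1.8333)) / 5 = 26.8333/5 = 5.3667
  s[V,W] = ((-3.1667)·(0.6667) + (-0.1667)·(-1.3333) + (-2.1667)·(-3.3333) + (2.8333)·(0.6667) + (0.8333)·(1.6667) + (1.8333)·(1.6667)) / 5 = 11.6667/5 = 2.3333
  s[W,W] = ((0.6667)·(0.6667) + (-1.3333)·(-1.3333) + (-3.3333)·(-3.3333) + (0.6667)·(0.6667) + (1.6667)·(1.6667) + (1.6667)·(1.6667)) / 5 = 19.3333/5 = 3.8667
  Sample standard deviations s_i = √(s[i,i]):
  s(U) = √(5.9) = 2.429
  s(V) = √(5.3667) = 2.3166
  s(W) = √(3.8667) = 1.9664

Step 3 — r_{ij} = s_{ij} / (s_i · s_j):
  r[U,U] = 1 (diagonal).
  r[U,V] = 5.5 / (2.429 · 2.3166) = 5.5 / 5.627 = 0.9774
  r[U,W] = 2.4 / (2.429 · 1.9664) = 2.4 / 4.7763 = 0.5025
  r[V,V] = 1 (diagonal).
  r[V,W] = 2.3333 / (2.3166 · 1.9664) = 2.3333 / 4.5553 = 0.5122
  r[W,W] = 1 (diagonal).

R is symmetric with unit diagonal. Assembling:

R = [[1, 0.9774, 0.5025],
 [0.9774, 1, 0.5122],
 [0.5025, 0.5122, 1]]


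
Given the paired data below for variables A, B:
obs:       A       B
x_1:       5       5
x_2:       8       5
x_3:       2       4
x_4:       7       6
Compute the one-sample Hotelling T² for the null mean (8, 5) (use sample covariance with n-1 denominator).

Step 1 — sample mean vector:
  mean(A) = (5 + 8 + 2 + 7) / 4 = 22/4 = 5.5
  mean(B) = (5 + 5 + 4 + 6) / 4 = 20/4 = 5
  x̄ = (5.5, 5),  deviation x̄ - mu_0 = (5.5, 5) - (8, 5) = (-2.5, 0).

Step 2 — sample covariance matrix, S[i,j] = (1/(n-1)) · Σ_k (x_{k,i} - mean_i) · (x_{k,j} - mean_j), divisor n-1 = 3:
  S[A,A] = ((-0.5)·(-0.5) + (2.5)·(2.5) + (-3.5)·(-3.5) + (1.5)·(1.5)) / 3 = 21/3 = 7
  S[A,B] = ((-0.5)·(0) + (2.5)·(0) + (-3.5)·(-1) + (1.5)·(1)) / 3 = 5/3 = 1.6667
  S[B,B] = ((0)·(0) + (0)·(0) + (-1)·(-1) + (1)·(1)) / 3 = 2/3 = 0.6667
  S = [[7, 1.6667],
 [1.6667, 0.6667]].

Step 3 — invert S. det(S) = 7·0.6667 - (1.6667)² = 1.8889.
  S^{-1} = (1/det) · [[d, -b], [-b, a]] = [[0.3529, -0.8824],
 [-0.8824, 3.7059]].

Step 4 — quadratic form (x̄ - mu_0)^T · S^{-1} · (x̄ - mu_0):
  S^{-1} · (x̄ - mu_0) = (-0.8824, 2.2059),
  (x̄ - mu_0)^T · [...] = (-2.5)·(-0.8824) + (0)·(2.2059) = 2.2059.

Step 5 — scale by n: T² = 4 · 2.2059 = 8.8235.

T² ≈ 8.8235


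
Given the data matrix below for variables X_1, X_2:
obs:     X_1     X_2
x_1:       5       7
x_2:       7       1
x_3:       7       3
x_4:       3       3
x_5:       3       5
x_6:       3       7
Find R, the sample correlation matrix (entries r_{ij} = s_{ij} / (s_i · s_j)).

Step 1 — column means:
  mean(X_1) = (5 + 7 + 7 + 3 + 3 + 3) / 6 = 28/6 = 4.6667
  mean(X_2) = (7 + 1 + 3 + 3 + 5 + 7) / 6 = 26/6 = 4.3333

Step 2 — sample variances and covariances s[i,j] = (1/(n-1)) · Σ_k (x_{k,i} - mean_i) · (x_{k,j} - mean_j), with n-1 = 5:
  s[X_1,X_1] = ((0.3333)·(0.3333) + (2.3333)·(2.3333) + (2.3333)·(2.3333) + (-1.6667)·(-1.6667) + (-1.6667)·(-1.6667) + (-1.6667)·(-1.6667)) / 5 = 19.3333/5 = 3.8667
  s[X_1,X_2] = ((0.3333)·(2.6667) + (2.3333)·(-3.3333) + (2.3333)·(-1.3333) + (-1.6667)·(-1.3333) + (-1.6667)·(0.6667) + (-1.6667)·(2.6667)) / 5 = -13.3333/5 = -2.6667
  s[X_2,X_2] = ((2.6667)·(2.6667) + (-3.3333)·(-3.3333) + (-1.3333)·(-1.3333) + (-1.3333)·(-1.3333) + (0.6667)·(0.6667) + (2.6667)·(2.6667)) / 5 = 29.3333/5 = 5.8667
  Sample standard deviations s_i = √(s[i,i]):
  s(X_1) = √(3.8667) = 1.9664
  s(X_2) = √(5.8667) = 2.4221

Step 3 — r_{ij} = s_{ij} / (s_i · s_j):
  r[X_1,X_1] = 1 (diagonal).
  r[X_1,X_2] = -2.6667 / (1.9664 · 2.4221) = -2.6667 / 4.7628 = -0.5599
  r[X_2,X_2] = 1 (diagonal).

R is symmetric with unit diagonal. Assembling:

R = [[1, -0.5599],
 [-0.5599, 1]]


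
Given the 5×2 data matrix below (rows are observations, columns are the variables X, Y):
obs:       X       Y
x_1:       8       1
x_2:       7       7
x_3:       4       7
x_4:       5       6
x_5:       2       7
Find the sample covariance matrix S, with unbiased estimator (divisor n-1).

Step 1 — column means:
  mean(X) = (8 + 7 + 4 + 5 + 2) / 5 = 26/5 = 5.2
  mean(Y) = (1 + 7 + 7 + 6 + 7) / 5 = 28/5 = 5.6

Step 2 — sample covariance S[i,j] = (1/(n-1)) · Σ_k (x_{k,i} - mean_i) · (x_{k,j} - mean_j), with n-1 = 4.
  S[X,X] = ((2.8)·(2.8) + (1.8)·(1.8) + (-1.2)·(-1.2) + (-0.2)·(-0.2) + (-3.2)·(-3.2)) / 4 = 22.8/4 = 5.7
  S[X,Y] = ((2.8)·(-4.6) + (1.8)·(1.4) + (-1.2)·(1.4) + (-0.2)·(0.4) + (-3.2)·(1.4)) / 4 = -16.6/4 = -4.15
  S[Y,Y] = ((-4.6)·(-4.6) + (1.4)·(1.4) + (1.4)·(1.4) + (0.4)·(0.4) + (1.4)·(1.4)) / 4 = 27.2/4 = 6.8

S is symmetric (S[j,i] = S[i,j]). Assembling:

S = [[5.7, -4.15],
 [-4.15, 6.8]]


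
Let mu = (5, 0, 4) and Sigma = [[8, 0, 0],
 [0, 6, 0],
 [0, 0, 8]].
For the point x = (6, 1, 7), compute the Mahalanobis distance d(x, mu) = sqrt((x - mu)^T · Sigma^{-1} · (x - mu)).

Step 1 — centre the observation: (x - mu) = (1, 1, 3).

Step 2 — invert Sigma (cofactor / det for 3×3, or solve directly):
  Sigma^{-1} = [[0.125, 0, 0],
 [0, 0.1667, 0],
 [0, 0, 0.125]].

Step 3 — form the quadratic (x - mu)^T · Sigma^{-1} · (x - mu):
  Sigma^{-1} · (x - mu) = (0.125, 0.1667, 0.375).
  (x - mu)^T · [Sigma^{-1} · (x - mu)] = (1)·(0.125) + (1)·(0.1667) + (3)·(0.375) = 1.4167.

Step 4 — take square root: d = √(1.4167) ≈ 1.1902.

d(x, mu) = √(1.4167) ≈ 1.1902


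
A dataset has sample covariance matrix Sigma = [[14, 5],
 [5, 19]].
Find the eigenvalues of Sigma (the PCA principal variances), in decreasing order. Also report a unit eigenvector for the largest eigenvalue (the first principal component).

Step 1 — characteristic polynomial of 2×2 Sigma:
  det(Sigma - λI) = λ² - trace · λ + det = 0.
  trace = 14 + 19 = 33, det = 14·19 - (5)² = 241.
Step 2 — discriminant:
  Δ = trace² - 4·det = 1089 - 964 = 125.
Step 3 — eigenvalues:
  λ = (trace ± √Δ)/2 = (33 ± 11.1803)/2,
  λ_1 = 22.0902,  λ_2 = 10.9098.

Step 4 — unit eigenvector for λ_1: solve (Sigma - λ_1 I)v = 0. First row:
  (14 - 22.0902)·v_x + (5)·v_y = 0, i.e. (-8.0902)·v_x + (5)·v_y = 0,
  so v ∝ (b, λ_1 - a) = (5, 8.0902) = u.
  ||u|| = √((5)² + (8.0902)²) = √(90.4508) ≈ 9.5106,
  v_1 = u/||u|| ≈ (0.5257, 0.8507) (||v_1|| = 1).

λ_1 = 22.0902,  λ_2 = 10.9098;  v_1 ≈ (0.5257, 0.8507)


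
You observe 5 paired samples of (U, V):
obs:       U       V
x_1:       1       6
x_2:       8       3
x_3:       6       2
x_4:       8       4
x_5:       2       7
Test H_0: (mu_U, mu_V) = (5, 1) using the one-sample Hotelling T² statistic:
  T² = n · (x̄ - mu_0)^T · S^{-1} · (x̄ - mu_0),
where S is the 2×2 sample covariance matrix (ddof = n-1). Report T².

Step 1 — sample mean vector:
  mean(U) = (1 + 8 + 6 + 8 + 2) / 5 = 25/5 = 5
  mean(V) = (6 + 3 + 2 + 4 + 7) / 5 = 22/5 = 4.4
  x̄ = (5, 4.4),  deviation x̄ - mu_0 = (5, 4.4) - (5, 1) = (0, 3.4).

Step 2 — sample covariance matrix, S[i,j] = (1/(n-1)) · Σ_k (x_{k,i} - mean_i) · (x_{k,j} - mean_j), divisor n-1 = 4:
  S[U,U] = ((-4)·(-4) + (3)·(3) + (1)·(1) + (3)·(3) + (-3)·(-3)) / 4 = 44/4 = 11
  S[U,V] = ((-4)·(1.6) + (3)·(-1.4) + (1)·(-2.4) + (3)·(-0.4) + (-3)·(2.6)) / 4 = -22/4 = -5.5
  S[V,V] = ((1.6)·(1.6) + (-1.4)·(-1.4) + (-2.4)·(-2.4) + (-0.4)·(-0.4) + (2.6)·(2.6)) / 4 = 17.2/4 = 4.3
  S = [[11, -5.5],
 [-5.5, 4.3]].

Step 3 — invert S. det(S) = 11·4.3 - (-5.5)² = 17.05.
  S^{-1} = (1/det) · [[d, -b], [-b, a]] = [[0.2522, 0.3226],
 [0.3226, 0.6452]].

Step 4 — quadratic form (x̄ - mu_0)^T · S^{-1} · (x̄ - mu_0):
  S^{-1} · (x̄ - mu_0) = (1.0968, 2.1935),
  (x̄ - mu_0)^T · [...] = (0)·(1.0968) + (3.4)·(2.1935) = 7.4581.

Step 5 — scale by n: T² = 5 · 7.4581 = 37.2903.

T² ≈ 37.2903


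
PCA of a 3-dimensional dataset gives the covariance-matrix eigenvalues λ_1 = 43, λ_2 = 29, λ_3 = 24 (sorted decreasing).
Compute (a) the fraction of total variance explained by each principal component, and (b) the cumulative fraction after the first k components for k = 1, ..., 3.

Step 1 — total variance = trace(Sigma) = Σ λ_i = 43 + 29 + 24 = 96.

Step 2 — fraction explained by component i = λ_i / Σ λ:
  PC1: 43/96 = 0.4479
  PC2: 29/96 = 0.3021
  PC3: 24/96 = 0.25

Step 3 — cumulative fraction after k components = (λ_1 + ... + λ_k) / Σ λ:
  k = 1: 43/96 = 0.4479
  k = 2: (43 + 29)/96 = 72/96 = 0.75
  k = 3: (43 + 29 + 24)/96 = 96/96 = 1

Summary (fraction, with percent):

explained: PC1 0.4479 (44.79%), PC2 0.3021 (30.21%), PC3 0.25 (25%);  cumulative: 0.4479, 0.75, 1
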